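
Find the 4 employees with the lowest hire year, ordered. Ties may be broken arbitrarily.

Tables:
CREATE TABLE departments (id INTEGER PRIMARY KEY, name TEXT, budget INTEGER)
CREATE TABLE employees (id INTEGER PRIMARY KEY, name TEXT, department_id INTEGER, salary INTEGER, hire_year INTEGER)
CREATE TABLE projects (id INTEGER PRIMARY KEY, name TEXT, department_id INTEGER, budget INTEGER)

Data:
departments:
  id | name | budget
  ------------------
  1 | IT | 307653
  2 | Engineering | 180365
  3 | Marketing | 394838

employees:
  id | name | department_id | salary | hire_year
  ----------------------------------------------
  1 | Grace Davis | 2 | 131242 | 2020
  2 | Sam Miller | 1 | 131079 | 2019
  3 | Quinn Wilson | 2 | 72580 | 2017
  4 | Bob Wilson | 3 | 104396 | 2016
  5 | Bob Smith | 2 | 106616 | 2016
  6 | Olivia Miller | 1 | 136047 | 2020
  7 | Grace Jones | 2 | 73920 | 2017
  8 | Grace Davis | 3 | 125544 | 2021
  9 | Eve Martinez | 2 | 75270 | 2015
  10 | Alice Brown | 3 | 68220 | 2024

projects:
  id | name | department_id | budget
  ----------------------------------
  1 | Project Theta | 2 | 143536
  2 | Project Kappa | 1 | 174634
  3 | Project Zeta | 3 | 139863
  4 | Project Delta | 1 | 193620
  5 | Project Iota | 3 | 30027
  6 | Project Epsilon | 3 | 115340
SELECT name, hire_year FROM employees ORDER BY hire_year ASC LIMIT 4

Execution result:
name | hire_year
Eve Martinez | 2015
Bob Wilson | 2016
Bob Smith | 2016
Quinn Wilson | 2017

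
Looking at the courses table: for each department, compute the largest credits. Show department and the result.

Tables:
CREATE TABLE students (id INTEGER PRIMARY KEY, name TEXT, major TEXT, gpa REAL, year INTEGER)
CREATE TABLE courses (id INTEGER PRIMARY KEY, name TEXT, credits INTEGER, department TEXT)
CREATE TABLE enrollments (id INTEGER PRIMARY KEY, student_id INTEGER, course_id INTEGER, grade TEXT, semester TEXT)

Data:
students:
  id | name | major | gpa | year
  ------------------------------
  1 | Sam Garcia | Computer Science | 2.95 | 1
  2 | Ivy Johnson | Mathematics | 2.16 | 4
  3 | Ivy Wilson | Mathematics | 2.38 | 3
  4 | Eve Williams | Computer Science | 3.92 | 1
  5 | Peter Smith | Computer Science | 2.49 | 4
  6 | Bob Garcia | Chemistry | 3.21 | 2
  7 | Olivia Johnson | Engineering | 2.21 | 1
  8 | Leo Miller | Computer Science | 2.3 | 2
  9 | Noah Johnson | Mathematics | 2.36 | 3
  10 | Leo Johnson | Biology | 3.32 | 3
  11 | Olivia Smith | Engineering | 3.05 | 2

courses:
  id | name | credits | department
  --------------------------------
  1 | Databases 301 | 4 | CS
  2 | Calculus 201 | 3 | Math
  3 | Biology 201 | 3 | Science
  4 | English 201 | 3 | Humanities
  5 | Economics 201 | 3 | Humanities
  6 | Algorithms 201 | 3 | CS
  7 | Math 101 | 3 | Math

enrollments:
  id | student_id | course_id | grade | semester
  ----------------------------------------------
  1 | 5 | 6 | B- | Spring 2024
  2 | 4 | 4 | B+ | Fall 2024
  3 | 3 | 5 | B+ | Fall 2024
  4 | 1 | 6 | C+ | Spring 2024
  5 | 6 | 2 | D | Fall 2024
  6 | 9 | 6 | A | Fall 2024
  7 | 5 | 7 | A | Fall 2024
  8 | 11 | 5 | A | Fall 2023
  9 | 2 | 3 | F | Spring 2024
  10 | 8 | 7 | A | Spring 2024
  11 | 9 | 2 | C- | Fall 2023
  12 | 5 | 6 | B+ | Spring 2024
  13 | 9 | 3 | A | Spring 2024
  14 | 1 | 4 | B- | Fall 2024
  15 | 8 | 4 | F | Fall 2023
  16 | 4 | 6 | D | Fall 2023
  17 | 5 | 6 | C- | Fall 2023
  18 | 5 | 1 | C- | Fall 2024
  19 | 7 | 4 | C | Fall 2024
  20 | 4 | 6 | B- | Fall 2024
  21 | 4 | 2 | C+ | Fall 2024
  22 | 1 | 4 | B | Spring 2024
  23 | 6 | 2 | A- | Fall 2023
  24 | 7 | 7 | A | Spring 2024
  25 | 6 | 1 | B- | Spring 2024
SELECT department, MAX(credits) AS max_credits FROM courses GROUP BY department

Execution result:
department | max_credits
CS | 4
Humanities | 3
Math | 3
Science | 3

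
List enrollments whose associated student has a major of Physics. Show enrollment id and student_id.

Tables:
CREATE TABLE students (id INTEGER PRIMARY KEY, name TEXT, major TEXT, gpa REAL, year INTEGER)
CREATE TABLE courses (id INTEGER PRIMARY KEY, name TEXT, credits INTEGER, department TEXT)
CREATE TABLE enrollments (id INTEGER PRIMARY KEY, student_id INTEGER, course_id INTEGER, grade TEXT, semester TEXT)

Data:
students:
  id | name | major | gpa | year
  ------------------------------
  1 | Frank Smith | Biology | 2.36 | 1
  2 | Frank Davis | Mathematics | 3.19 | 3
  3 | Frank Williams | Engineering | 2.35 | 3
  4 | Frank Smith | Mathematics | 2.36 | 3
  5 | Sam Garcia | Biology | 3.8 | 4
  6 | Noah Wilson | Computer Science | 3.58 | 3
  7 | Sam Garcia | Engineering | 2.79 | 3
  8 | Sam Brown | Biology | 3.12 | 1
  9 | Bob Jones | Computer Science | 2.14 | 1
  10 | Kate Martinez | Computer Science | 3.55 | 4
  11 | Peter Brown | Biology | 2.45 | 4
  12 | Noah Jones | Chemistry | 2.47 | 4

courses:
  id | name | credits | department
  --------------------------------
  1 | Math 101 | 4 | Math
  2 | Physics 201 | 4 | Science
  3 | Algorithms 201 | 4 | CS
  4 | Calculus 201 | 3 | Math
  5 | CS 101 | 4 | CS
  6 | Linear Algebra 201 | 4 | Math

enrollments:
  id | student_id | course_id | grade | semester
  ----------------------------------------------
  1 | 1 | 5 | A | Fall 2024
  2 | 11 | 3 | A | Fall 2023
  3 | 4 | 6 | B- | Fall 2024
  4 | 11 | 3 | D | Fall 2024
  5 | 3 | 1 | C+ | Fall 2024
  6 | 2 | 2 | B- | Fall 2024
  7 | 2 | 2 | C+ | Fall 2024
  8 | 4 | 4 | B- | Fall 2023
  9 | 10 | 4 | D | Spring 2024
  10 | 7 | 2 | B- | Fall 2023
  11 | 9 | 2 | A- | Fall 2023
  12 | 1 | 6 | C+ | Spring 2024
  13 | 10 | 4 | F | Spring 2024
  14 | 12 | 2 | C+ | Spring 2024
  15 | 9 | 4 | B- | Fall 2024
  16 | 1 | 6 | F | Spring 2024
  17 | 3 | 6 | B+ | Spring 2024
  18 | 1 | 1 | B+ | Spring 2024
SELECT id, student_id FROM enrollments WHERE student_id IN (SELECT id FROM students WHERE major = 'Physics')

Execution result:
(no rows)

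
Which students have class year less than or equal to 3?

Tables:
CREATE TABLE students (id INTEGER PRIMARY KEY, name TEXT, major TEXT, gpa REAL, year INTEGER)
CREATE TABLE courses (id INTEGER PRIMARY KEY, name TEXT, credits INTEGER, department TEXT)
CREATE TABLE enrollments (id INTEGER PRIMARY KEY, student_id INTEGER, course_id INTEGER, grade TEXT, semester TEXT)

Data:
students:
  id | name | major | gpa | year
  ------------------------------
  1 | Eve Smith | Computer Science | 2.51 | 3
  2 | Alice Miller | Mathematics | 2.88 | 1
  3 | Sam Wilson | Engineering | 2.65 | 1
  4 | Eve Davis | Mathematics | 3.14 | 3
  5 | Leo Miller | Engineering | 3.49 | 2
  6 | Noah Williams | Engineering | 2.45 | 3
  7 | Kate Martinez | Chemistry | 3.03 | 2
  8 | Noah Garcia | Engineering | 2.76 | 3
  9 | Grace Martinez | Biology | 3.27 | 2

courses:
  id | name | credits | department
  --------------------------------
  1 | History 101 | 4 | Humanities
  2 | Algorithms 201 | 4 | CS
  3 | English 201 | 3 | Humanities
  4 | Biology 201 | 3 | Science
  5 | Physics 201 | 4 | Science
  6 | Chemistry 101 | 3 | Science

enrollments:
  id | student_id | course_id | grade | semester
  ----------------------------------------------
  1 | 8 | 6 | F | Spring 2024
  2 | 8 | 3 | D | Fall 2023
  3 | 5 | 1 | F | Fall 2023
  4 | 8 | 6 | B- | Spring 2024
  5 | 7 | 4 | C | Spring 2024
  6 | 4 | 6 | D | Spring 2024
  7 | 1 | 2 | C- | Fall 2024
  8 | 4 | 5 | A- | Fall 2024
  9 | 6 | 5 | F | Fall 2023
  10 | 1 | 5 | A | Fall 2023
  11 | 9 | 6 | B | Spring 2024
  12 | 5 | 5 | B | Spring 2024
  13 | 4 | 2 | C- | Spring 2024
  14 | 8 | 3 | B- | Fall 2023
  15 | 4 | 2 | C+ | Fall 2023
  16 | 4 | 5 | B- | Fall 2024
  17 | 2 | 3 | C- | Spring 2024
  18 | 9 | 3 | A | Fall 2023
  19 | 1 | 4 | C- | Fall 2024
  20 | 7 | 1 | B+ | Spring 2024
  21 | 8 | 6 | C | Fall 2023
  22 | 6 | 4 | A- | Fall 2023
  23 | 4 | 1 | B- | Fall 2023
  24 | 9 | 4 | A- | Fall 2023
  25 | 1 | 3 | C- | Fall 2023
SELECT name, year FROM students WHERE year <= 3

Execution result:
name | year
Eve Smith | 3
Alice Miller | 1
Sam Wilson | 1
Eve Davis | 3
Leo Miller | 2
Noah Williams | 3
Kate Martinez | 2
Noah Garcia | 3
Grace Martinez | 2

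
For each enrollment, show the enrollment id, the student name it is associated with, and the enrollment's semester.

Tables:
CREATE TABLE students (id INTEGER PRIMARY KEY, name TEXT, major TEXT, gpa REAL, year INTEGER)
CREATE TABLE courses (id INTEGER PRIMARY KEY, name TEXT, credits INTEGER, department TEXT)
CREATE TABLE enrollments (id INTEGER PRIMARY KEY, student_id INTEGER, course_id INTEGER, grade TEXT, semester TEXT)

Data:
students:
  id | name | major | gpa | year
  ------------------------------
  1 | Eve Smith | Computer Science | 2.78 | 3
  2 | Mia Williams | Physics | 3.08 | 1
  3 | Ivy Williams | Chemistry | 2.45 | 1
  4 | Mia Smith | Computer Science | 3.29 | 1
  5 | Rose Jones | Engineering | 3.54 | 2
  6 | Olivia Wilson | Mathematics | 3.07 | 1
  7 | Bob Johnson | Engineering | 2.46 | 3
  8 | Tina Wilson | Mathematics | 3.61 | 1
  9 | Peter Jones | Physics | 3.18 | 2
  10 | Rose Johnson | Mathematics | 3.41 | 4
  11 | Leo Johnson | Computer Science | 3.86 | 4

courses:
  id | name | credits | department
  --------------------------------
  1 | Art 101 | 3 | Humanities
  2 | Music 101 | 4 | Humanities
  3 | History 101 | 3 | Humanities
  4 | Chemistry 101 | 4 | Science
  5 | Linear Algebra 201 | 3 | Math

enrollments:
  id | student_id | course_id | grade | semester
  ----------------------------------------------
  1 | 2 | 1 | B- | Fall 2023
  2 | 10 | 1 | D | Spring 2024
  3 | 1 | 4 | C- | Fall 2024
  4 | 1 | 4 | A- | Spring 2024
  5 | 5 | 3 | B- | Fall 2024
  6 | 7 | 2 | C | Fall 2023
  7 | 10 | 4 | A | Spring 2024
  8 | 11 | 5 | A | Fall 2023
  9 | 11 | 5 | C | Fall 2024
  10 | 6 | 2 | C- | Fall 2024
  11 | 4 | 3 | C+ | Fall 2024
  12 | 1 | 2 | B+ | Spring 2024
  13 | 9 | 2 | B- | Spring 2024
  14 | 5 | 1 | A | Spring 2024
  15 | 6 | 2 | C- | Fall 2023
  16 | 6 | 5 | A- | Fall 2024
SELECT c.id, p.name AS student, c.semester FROM enrollments c JOIN students p ON c.student_id = p.id

Execution result:
id | student | semester
1 | Mia Williams | Fall 2023
2 | Rose Johnson | Spring 2024
3 | Eve Smith | Fall 2024
4 | Eve Smith | Spring 2024
5 | Rose Jones | Fall 2024
6 | Bob Johnson | Fall 2023
7 | Rose Johnson | Spring 2024
8 | Leo Johnson | Fall 2023
9 | Leo Johnson | Fall 2024
10 | Olivia Wilson | Fall 2024
11 | Mia Smith | Fall 2024
12 | Eve Smith | Spring 2024
13 | Peter Jones | Spring 2024
14 | Rose Jones | Spring 2024
15 | Olivia Wilson | Fall 2023
16 | Olivia Wilson | Fall 2024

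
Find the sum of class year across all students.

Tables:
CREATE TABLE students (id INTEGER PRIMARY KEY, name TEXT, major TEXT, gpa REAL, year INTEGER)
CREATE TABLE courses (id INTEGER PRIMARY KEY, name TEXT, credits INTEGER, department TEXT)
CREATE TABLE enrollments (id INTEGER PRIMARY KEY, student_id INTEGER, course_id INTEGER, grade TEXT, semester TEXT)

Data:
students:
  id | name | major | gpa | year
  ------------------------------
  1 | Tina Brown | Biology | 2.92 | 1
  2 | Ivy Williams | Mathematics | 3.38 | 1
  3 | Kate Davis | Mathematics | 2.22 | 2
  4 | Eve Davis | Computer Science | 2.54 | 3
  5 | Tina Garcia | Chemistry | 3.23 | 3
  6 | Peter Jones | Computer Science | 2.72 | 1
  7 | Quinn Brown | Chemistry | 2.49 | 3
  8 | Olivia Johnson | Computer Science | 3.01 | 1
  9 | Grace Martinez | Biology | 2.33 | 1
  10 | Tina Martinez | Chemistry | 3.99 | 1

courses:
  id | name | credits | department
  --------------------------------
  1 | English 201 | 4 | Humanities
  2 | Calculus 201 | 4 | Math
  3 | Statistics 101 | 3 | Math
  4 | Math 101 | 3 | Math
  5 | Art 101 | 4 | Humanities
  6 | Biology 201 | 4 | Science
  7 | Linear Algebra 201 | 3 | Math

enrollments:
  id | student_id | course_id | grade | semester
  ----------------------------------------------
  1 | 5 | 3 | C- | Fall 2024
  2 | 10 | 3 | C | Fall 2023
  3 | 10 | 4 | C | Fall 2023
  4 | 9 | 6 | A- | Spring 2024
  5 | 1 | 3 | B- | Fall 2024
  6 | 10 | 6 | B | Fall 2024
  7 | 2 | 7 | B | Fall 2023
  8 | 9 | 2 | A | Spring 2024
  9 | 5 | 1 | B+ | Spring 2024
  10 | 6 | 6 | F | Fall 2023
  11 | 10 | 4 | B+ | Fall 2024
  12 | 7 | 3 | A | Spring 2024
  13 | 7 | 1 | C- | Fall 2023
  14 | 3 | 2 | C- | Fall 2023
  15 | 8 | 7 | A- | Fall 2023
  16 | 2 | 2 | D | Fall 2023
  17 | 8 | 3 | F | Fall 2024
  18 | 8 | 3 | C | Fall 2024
SELECT SUM(year) FROM students

Execution result:
17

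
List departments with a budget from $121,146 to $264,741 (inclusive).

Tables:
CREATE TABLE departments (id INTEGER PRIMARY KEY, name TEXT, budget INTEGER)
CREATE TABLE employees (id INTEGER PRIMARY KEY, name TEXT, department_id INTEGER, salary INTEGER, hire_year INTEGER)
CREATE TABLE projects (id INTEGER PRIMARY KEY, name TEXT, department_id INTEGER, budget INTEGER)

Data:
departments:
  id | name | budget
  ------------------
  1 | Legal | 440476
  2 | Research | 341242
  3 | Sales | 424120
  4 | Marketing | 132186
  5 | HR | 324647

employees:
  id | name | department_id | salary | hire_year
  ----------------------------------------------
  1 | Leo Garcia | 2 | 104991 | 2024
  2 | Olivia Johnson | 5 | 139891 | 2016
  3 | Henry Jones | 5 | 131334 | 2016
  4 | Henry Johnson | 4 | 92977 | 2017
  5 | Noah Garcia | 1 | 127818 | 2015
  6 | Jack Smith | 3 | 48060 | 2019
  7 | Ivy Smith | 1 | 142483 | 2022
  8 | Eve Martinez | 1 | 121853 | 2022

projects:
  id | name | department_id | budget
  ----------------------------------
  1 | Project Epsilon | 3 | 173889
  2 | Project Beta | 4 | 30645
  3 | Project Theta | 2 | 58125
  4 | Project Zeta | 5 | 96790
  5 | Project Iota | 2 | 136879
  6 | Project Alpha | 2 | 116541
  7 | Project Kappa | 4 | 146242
SELECT name, budget FROM departments WHERE budget BETWEEN 121146 AND 264741

Execution result:
name | budget
Marketing | 132186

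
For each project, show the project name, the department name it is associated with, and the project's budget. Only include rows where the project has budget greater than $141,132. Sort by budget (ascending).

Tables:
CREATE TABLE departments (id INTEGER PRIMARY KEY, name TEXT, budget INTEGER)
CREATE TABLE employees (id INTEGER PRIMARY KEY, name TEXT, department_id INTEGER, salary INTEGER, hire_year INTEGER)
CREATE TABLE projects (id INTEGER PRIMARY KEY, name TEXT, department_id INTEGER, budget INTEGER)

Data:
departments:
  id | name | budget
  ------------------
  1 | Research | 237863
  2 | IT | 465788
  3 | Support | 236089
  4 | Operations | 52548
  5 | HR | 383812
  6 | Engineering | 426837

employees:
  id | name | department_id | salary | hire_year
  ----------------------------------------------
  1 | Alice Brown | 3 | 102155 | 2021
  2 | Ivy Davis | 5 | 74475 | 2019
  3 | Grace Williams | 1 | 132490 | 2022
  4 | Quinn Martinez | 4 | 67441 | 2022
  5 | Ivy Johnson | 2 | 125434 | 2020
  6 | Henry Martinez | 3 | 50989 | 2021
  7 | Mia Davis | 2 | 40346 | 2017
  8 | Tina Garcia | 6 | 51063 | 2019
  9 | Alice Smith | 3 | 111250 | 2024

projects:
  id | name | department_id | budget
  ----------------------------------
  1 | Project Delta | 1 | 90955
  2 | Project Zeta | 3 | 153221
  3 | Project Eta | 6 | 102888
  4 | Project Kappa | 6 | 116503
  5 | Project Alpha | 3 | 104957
SELECT c.name, p.name AS department, c.budget FROM projects c JOIN departments p ON c.department_id = p.id WHERE c.budget > 141132 ORDER BY c.budget ASC

Execution result:
name | department | budget
Project Zeta | Support | 153221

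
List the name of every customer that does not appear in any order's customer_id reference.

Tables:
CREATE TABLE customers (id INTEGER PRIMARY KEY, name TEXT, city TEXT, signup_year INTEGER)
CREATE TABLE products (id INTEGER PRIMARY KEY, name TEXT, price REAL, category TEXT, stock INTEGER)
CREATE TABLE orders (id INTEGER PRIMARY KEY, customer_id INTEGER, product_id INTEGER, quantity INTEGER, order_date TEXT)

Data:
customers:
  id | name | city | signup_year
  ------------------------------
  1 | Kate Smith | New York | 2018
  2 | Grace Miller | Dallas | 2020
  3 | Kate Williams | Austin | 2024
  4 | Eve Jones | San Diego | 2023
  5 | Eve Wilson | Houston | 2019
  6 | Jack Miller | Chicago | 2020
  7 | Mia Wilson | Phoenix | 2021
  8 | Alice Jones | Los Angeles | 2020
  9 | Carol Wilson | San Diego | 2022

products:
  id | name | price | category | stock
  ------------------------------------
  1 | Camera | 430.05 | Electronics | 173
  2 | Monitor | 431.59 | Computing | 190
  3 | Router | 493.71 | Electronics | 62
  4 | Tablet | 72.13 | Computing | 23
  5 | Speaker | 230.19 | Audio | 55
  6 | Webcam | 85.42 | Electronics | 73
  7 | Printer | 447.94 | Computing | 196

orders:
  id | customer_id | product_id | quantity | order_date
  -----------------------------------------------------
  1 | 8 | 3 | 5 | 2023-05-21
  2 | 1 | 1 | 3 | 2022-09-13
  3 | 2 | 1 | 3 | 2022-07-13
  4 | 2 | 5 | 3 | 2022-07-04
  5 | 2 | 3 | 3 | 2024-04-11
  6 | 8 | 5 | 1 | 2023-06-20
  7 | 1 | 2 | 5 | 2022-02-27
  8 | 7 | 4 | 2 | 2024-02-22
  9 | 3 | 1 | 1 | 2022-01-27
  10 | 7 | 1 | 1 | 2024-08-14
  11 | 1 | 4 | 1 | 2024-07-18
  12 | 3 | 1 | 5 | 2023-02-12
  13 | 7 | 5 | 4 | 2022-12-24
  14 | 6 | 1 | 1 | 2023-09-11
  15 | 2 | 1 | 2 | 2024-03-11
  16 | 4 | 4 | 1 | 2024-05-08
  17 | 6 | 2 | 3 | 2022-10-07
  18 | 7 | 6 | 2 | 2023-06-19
SELECT p.name FROM customers p LEFT JOIN orders c ON c.customer_id = p.id WHERE c.id IS NULL

Execution result:
name
Eve Wilson
Carol Wilson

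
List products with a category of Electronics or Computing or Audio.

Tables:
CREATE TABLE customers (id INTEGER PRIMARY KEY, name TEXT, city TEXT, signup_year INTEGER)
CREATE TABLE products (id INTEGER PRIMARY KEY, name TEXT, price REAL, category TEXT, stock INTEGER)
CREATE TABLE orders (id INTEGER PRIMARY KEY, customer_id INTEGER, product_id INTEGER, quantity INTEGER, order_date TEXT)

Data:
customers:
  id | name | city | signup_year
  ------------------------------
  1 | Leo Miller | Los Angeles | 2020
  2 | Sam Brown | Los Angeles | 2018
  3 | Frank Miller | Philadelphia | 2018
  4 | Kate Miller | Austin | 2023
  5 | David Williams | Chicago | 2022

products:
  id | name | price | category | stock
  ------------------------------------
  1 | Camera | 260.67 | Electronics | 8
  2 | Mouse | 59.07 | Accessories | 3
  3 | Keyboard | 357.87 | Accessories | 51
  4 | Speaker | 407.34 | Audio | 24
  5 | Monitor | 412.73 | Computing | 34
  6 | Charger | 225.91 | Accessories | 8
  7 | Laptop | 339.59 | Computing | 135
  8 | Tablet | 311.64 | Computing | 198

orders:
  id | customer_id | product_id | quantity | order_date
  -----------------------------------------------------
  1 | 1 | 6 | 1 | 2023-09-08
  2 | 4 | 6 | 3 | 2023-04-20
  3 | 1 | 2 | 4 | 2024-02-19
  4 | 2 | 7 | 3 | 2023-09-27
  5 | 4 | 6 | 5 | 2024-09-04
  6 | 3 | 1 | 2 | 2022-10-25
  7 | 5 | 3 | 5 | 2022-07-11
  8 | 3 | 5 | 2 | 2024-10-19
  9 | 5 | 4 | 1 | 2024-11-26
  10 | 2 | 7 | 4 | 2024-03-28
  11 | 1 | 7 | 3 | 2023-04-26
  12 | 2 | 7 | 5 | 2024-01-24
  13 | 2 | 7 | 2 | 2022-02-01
SELECT name, category FROM products WHERE category IN ('Electronics', 'Computing', 'Audio')

Execution result:
name | category
Camera | Electronics
Speaker | Audio
Monitor | Computing
Laptop | Computing
Tablet | Computing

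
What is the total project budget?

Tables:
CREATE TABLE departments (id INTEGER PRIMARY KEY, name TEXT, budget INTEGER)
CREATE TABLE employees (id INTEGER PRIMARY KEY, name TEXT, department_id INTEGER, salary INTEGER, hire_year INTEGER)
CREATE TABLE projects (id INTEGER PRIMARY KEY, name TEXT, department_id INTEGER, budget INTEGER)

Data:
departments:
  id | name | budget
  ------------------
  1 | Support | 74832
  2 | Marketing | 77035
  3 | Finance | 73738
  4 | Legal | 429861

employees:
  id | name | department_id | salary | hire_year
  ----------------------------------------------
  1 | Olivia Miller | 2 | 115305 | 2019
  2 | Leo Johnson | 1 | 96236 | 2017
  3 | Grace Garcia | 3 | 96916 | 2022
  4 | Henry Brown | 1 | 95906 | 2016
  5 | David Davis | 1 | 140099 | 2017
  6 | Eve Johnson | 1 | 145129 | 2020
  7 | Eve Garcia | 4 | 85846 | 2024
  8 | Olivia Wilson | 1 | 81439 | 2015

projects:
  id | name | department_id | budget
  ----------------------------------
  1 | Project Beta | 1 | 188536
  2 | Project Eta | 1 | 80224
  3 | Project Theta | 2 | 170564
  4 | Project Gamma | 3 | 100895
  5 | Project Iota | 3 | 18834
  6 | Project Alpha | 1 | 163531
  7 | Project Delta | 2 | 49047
SELECT SUM(budget) FROM projects

Execution result:
771631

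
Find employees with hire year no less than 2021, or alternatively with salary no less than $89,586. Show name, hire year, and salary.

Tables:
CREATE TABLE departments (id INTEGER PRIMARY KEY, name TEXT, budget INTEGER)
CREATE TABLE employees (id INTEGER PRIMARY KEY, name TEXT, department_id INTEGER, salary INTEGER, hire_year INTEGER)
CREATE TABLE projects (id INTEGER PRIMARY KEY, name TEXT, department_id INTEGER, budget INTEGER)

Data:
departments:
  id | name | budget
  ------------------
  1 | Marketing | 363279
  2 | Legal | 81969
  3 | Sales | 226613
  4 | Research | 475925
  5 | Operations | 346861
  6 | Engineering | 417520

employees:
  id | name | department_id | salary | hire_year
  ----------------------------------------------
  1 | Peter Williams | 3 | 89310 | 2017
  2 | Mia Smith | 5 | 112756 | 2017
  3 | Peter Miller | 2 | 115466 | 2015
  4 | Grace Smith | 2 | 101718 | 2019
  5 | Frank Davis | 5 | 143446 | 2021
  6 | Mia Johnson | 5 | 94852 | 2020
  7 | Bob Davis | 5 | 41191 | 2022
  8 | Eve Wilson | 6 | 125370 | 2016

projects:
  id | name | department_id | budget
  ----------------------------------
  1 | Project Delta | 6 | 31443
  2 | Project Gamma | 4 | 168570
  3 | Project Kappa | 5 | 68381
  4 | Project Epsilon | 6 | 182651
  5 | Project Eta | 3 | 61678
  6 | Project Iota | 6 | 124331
SELECT name, hire_year, salary FROM employees WHERE hire_year >= 2021 OR salary >= 89586

Execution result:
name | hire_year | salary
Mia Smith | 2017 | 112756
Peter Miller | 2015 | 115466
Grace Smith | 2019 | 101718
Frank Davis | 2021 | 143446
Mia Johnson | 2020 | 94852
Bob Davis | 2022 | 41191
Eve Wilson | 2016 | 125370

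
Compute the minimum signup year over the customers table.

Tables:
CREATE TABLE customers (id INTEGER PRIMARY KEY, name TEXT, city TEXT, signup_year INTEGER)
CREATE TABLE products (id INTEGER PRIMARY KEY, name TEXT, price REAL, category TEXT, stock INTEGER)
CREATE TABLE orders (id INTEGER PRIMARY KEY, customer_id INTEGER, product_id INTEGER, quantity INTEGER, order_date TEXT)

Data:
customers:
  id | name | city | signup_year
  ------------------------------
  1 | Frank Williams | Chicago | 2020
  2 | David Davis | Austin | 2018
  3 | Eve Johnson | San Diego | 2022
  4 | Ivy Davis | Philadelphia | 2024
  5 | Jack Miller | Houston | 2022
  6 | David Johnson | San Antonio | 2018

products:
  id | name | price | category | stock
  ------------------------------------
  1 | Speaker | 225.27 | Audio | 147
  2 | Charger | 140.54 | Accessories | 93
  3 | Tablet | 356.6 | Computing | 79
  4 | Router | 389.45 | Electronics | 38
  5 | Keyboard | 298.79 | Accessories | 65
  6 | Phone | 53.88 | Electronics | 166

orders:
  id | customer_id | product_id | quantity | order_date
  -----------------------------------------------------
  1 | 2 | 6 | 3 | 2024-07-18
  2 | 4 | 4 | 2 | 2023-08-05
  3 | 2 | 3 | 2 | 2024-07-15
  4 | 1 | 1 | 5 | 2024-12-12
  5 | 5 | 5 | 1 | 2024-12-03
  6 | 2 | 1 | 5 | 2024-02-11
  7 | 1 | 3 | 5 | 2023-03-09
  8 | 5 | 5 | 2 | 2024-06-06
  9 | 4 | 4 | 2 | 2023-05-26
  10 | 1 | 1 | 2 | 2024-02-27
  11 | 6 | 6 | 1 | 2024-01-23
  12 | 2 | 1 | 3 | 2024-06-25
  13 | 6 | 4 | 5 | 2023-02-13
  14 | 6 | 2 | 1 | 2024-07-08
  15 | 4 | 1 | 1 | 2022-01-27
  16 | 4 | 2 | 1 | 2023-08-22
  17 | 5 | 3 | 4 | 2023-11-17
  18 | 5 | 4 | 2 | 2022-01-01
SELECT MIN(signup_year) FROM customers

Execution result:
2018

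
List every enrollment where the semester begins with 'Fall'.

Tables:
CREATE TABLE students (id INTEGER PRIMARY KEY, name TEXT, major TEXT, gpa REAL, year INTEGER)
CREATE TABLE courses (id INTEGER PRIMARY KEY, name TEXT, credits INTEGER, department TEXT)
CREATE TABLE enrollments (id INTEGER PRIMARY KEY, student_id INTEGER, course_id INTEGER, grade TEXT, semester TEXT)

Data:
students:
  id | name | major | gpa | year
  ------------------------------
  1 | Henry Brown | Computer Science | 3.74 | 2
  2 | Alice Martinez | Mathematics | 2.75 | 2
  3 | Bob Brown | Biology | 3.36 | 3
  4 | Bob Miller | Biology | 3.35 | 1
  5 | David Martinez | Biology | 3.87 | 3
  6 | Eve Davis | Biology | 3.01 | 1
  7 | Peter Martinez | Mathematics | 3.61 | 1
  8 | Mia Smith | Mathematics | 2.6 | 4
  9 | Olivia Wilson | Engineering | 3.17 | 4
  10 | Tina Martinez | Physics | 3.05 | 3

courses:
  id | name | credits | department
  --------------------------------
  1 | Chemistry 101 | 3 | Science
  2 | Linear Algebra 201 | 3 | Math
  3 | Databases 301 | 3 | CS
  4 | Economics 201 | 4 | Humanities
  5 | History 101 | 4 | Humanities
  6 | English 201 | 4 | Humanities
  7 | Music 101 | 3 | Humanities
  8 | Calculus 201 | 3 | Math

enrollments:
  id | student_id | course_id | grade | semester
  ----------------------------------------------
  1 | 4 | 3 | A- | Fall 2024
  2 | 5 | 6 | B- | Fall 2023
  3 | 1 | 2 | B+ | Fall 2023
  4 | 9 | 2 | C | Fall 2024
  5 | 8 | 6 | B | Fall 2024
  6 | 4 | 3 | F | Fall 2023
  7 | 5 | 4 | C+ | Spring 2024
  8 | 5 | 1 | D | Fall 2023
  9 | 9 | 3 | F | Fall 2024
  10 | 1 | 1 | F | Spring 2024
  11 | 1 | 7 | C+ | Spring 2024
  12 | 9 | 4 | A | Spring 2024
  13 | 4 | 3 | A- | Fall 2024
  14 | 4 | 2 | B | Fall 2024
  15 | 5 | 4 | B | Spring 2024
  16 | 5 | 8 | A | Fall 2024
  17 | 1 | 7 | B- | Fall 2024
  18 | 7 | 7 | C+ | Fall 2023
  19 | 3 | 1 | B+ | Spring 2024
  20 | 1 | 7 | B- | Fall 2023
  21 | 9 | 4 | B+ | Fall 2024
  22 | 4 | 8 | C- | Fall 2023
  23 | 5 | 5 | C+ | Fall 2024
SELECT id, semester FROM enrollments WHERE semester LIKE 'Fall%'

Execution result:
id | semester
1 | Fall 2024
2 | Fall 2023
3 | Fall 2023
4 | Fall 2024
5 | Fall 2024
6 | Fall 2023
8 | Fall 2023
9 | Fall 2024
13 | Fall 2024
14 | Fall 2024
16 | Fall 2024
17 | Fall 2024
18 | Fall 2023
20 | Fall 2023
21 | Fall 2024
22 | Fall 2023
23 | Fall 2024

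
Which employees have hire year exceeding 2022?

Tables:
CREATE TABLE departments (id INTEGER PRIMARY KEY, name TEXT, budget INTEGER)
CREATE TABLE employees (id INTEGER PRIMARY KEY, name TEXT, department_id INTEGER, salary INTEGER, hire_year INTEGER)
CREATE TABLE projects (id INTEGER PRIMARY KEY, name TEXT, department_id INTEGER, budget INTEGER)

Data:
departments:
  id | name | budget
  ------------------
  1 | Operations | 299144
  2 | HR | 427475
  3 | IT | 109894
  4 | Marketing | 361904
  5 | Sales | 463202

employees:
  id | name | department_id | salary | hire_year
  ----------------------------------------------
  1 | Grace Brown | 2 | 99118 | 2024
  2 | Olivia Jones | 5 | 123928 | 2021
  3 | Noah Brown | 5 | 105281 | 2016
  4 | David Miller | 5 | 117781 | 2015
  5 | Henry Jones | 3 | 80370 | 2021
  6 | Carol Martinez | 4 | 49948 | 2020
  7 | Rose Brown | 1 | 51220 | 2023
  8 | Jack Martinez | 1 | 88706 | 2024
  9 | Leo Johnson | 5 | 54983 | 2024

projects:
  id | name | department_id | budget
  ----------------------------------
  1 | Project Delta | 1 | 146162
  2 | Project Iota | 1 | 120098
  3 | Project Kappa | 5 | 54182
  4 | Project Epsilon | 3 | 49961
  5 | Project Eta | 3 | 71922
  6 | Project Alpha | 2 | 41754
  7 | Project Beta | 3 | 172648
SELECT name, hire_year FROM employees WHERE hire_year > 2022

Execution result:
name | hire_year
Grace Brown | 2024
Rose Brown | 2023
Jack Martinez | 2024
Leo Johnson | 2024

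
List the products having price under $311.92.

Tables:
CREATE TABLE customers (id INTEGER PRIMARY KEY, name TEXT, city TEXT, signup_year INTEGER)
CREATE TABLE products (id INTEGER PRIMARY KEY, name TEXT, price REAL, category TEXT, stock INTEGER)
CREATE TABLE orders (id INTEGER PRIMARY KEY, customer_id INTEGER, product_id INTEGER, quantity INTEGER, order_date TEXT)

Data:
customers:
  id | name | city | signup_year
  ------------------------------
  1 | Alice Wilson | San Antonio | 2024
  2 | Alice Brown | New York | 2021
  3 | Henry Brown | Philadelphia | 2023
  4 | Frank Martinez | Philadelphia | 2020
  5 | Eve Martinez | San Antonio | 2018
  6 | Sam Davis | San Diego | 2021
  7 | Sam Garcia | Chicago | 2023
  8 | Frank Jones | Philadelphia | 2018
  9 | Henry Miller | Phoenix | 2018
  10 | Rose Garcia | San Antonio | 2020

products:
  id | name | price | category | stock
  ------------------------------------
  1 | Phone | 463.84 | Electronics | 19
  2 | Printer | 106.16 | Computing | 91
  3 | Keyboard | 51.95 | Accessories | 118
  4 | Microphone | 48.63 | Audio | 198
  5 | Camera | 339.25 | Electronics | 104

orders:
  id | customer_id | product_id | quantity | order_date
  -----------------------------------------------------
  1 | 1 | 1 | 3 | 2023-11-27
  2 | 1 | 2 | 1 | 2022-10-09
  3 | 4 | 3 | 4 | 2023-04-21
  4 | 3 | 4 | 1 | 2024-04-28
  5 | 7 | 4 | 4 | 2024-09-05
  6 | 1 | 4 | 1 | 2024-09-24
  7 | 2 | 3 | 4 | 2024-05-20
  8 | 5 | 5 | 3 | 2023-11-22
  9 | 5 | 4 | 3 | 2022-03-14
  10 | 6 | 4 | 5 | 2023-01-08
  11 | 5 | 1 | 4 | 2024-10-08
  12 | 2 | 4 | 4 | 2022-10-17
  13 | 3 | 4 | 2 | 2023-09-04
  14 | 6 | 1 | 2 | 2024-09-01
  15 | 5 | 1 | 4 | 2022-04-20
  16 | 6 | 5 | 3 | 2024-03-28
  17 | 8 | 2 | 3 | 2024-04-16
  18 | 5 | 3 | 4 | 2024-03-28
SELECT name, price FROM products WHERE price < 311.92

Execution result:
name | price
Printer | 106.16
Keyboard | 51.95
Microphone | 48.63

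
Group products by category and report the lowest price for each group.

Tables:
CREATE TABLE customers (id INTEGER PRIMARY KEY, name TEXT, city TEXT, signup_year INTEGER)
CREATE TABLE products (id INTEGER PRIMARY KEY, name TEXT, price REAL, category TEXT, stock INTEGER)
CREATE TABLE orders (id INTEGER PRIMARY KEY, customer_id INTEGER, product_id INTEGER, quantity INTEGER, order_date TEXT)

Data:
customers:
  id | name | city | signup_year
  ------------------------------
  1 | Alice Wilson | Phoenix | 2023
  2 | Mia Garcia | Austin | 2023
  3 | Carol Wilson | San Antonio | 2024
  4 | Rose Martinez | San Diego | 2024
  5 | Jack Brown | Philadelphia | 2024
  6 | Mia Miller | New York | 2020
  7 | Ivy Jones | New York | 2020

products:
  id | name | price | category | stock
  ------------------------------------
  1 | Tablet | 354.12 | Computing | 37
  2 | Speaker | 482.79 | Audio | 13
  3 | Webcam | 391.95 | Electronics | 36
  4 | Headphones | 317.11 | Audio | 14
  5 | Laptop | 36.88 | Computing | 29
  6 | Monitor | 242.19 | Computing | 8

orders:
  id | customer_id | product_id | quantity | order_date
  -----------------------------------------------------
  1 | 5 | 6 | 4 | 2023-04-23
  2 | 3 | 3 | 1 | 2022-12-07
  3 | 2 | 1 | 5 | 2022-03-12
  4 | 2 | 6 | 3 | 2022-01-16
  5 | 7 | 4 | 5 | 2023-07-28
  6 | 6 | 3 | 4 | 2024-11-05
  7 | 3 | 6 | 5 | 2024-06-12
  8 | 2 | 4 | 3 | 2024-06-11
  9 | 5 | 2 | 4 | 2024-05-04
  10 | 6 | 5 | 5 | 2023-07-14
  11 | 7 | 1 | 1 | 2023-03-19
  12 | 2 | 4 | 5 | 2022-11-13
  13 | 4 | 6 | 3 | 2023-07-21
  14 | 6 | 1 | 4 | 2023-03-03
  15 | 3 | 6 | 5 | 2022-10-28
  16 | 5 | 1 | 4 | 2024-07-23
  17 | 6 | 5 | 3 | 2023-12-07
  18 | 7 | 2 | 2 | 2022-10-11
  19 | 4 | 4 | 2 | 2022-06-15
SELECT category, MIN(price) AS min_price FROM products GROUP BY category

Execution result:
category | min_price
Audio | 317.11
Computing | 36.88
Electronics | 391.95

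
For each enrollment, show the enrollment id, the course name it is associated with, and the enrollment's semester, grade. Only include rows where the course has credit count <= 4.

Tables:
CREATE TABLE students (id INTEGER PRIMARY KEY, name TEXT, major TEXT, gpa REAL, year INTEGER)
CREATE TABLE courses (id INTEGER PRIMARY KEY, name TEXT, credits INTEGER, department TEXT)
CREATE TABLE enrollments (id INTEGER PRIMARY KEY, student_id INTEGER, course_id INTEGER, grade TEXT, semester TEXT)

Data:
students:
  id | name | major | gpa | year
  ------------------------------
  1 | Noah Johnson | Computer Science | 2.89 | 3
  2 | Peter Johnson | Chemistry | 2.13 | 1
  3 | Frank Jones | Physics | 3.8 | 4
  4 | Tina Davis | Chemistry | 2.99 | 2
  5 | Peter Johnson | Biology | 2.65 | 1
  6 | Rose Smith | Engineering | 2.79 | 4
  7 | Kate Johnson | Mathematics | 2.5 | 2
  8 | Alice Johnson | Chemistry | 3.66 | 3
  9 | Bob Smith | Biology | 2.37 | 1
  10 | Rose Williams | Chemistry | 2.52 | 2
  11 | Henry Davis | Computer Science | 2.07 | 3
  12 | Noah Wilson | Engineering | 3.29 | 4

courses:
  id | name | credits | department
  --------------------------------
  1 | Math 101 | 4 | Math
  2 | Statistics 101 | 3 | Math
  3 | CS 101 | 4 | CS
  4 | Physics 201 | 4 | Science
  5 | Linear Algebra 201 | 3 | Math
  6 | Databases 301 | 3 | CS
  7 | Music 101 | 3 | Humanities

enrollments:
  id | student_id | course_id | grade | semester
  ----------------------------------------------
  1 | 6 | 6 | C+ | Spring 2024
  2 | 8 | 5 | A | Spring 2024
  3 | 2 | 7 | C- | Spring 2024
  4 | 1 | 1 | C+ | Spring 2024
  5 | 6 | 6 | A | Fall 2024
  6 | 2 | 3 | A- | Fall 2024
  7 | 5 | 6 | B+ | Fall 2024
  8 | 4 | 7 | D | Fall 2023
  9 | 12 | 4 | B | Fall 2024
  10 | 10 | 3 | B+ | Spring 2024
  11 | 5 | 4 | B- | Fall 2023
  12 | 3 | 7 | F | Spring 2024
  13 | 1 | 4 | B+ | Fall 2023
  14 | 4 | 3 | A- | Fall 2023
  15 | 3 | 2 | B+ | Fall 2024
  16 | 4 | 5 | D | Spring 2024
SELECT c.id, p.name AS course, c.semester, c.grade FROM enrollments c JOIN courses p ON c.course_id = p.id WHERE p.credits <= 4

Execution result:
id | course | semester | grade
1 | Databases 301 | Spring 2024 | C+
2 | Linear Algebra 201 | Spring 2024 | A
3 | Music 101 | Spring 2024 | C-
4 | Math 101 | Spring 2024 | C+
5 | Databases 301 | Fall 2024 | A
6 | CS 101 | Fall 2024 | A-
7 | Databases 301 | Fall 2024 | B+
8 | Music 101 | Fall 2023 | D
9 | Physics 201 | Fall 2024 | B
10 | CS 101 | Spring 2024 | B+
11 | Physics 201 | Fall 2023 | B-
12 | Music 101 | Spring 2024 | F
13 | Physics 201 | Fall 2023 | B+
14 | CS 101 | Fall 2023 | A-
15 | Statistics 101 | Fall 2024 | B+
16 | Linear Algebra 201 | Spring 2024 | D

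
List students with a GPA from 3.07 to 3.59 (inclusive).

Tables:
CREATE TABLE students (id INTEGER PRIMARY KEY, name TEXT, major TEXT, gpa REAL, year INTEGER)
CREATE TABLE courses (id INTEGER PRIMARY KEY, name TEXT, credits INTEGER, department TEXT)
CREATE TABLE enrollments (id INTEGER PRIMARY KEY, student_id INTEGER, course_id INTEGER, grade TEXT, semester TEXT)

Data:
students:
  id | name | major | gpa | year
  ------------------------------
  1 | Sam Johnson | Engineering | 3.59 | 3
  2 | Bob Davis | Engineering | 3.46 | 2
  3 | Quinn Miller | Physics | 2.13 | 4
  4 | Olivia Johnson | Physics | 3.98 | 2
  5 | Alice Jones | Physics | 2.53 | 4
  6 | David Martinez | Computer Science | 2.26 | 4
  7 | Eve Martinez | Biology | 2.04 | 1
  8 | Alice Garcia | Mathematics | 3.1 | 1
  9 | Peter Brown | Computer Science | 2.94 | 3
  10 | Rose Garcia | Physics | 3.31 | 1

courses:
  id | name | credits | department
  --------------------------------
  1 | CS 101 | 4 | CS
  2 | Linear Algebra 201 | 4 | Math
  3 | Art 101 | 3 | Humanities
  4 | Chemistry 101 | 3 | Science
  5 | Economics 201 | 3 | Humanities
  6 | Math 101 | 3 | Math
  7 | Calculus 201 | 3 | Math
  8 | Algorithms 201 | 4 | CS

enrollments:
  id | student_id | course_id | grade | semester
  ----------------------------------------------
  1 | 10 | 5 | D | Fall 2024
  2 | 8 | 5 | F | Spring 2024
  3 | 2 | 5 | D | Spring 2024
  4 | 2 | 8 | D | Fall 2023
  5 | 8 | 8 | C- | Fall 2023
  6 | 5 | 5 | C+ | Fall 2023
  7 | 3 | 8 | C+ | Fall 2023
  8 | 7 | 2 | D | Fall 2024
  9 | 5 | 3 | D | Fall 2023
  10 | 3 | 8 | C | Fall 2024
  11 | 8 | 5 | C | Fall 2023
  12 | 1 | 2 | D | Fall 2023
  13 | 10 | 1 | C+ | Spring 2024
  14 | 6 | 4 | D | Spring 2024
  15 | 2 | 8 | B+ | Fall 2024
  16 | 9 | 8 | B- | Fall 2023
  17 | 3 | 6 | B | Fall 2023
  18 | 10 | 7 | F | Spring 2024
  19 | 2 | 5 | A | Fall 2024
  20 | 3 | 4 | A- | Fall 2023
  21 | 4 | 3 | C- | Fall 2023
SELECT name, gpa FROM students WHERE gpa BETWEEN 3.07 AND 3.59

Execution result:
name | gpa
Sam Johnson | 3.59
Bob Davis | 3.46
Alice Garcia | 3.10
Rose Garcia | 3.31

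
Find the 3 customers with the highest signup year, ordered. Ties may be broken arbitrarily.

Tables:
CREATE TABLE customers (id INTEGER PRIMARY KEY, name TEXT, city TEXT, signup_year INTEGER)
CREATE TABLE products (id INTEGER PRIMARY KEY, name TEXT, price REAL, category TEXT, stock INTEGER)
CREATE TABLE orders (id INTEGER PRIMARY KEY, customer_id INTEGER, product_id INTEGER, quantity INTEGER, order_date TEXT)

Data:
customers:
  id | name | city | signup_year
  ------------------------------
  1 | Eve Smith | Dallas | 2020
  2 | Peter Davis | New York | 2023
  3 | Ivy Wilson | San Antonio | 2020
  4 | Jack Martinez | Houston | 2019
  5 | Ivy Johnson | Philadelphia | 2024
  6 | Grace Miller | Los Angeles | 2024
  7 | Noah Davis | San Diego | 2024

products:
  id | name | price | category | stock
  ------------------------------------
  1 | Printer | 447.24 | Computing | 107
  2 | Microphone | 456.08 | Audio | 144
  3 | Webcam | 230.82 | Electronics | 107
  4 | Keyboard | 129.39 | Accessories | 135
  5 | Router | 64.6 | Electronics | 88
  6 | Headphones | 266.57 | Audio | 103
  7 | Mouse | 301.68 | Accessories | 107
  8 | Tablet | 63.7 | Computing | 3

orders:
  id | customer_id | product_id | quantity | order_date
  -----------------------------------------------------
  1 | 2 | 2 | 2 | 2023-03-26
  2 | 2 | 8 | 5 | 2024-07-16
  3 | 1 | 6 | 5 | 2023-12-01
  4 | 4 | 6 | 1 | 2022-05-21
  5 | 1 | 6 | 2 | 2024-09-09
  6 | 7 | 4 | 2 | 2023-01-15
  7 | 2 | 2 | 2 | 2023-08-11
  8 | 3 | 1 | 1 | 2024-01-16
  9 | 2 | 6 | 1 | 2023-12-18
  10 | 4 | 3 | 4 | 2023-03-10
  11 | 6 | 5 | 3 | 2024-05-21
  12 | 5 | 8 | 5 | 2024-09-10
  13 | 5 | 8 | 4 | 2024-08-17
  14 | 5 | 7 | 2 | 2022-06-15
SELECT name, signup_year FROM customers ORDER BY signup_year DESC LIMIT 3

Execution result:
name | signup_year
Ivy Johnson | 2024
Grace Miller | 2024
Noah Davis | 2024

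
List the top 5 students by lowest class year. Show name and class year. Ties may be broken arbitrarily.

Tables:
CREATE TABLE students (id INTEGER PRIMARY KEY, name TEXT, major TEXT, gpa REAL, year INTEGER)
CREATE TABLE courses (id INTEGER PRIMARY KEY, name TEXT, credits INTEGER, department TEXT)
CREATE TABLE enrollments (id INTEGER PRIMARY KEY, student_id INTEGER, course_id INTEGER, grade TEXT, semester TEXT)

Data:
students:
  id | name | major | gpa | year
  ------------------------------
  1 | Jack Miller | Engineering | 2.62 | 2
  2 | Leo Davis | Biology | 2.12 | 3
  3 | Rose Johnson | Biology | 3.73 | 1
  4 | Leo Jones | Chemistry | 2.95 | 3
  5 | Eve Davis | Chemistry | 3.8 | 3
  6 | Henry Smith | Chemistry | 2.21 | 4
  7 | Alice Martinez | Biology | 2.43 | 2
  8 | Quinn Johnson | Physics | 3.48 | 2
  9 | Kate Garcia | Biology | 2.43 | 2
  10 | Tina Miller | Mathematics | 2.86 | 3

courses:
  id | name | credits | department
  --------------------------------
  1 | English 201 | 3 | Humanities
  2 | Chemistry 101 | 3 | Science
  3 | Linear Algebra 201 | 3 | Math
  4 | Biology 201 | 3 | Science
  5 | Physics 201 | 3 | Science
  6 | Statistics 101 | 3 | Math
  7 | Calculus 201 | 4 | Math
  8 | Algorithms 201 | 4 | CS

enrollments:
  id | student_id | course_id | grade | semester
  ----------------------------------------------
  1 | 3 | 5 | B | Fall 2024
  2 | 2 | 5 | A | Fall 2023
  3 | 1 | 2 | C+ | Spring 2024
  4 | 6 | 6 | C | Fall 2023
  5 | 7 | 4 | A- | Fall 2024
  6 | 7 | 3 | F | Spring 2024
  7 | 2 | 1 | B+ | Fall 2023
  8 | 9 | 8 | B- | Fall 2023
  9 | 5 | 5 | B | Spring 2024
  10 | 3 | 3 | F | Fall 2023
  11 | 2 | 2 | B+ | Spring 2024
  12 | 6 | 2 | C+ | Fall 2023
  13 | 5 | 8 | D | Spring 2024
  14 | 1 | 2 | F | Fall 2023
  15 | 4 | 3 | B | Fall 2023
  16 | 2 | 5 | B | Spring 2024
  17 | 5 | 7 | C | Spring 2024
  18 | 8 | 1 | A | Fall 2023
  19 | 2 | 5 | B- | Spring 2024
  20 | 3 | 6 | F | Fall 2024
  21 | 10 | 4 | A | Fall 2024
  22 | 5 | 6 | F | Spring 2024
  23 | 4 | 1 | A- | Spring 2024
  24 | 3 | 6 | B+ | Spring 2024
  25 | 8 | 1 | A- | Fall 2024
SELECT name, year FROM students ORDER BY year ASC LIMIT 5

Execution result:
name | year
Rose Johnson | 1
Jack Miller | 2
Alice Martinez | 2
Quinn Johnson | 2
Kate Garcia | 2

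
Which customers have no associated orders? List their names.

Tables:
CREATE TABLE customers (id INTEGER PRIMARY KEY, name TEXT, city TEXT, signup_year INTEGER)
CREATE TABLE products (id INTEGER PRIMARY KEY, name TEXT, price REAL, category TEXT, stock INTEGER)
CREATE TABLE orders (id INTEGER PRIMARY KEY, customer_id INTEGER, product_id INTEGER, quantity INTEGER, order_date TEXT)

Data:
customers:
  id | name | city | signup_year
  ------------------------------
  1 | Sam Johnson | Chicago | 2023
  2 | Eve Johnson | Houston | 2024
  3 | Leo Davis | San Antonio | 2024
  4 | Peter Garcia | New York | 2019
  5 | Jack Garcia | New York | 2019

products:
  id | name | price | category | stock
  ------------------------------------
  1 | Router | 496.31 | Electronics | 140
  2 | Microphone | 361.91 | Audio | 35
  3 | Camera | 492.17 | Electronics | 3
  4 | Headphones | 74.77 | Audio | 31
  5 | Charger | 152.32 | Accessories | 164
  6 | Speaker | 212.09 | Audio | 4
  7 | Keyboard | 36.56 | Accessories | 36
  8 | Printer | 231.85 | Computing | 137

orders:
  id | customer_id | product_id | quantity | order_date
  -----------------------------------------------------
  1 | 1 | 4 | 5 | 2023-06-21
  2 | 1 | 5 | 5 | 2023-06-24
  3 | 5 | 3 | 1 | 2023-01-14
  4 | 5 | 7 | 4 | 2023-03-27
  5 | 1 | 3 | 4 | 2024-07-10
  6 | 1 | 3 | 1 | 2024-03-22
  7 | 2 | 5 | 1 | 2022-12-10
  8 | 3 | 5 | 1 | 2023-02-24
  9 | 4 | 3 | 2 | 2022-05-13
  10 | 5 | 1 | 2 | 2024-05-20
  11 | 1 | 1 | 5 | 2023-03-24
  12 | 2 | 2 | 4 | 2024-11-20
SELECT p.name FROM customers p LEFT JOIN orders c ON c.customer_id = p.id WHERE c.id IS NULL

Execution result:
(no rows)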